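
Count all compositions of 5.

16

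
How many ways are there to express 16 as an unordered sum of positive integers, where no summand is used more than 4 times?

Systematic enumeration (by largest part, then next-largest, …) yields 164.

164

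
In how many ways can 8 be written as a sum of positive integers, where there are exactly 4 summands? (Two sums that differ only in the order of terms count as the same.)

5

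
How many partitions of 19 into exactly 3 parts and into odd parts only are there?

10

Enumerating:
17 + 1 + 1
15 + 3 + 1
13 + 5 + 1
13 + 3 + 3
11 + 7 + 1
11 + 5 + 3
9 + 9 + 1
9 + 7 + 3
9 + 5 + 5
7 + 7 + 5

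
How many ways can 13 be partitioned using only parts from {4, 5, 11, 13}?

The partitions of 13 that satisfy the conditions:
13
4,4,5

2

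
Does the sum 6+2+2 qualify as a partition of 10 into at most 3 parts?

Yes

The parts sum to 10, and the condition 'there are at most 3 summands' holds.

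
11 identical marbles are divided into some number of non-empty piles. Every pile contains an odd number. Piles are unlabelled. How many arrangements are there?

12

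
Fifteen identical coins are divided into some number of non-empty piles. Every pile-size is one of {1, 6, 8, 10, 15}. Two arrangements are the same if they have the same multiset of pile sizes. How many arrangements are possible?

The partitions of 15 that satisfy the conditions:
15
10,1,1,1,1,1
8,6,1
8,1,1,1,1,1,1,1
6,6,1,1,1
6,1,1,1,1,1,1,1,1,1
1,1,1,1,1,1,1,1,1,1,1,1,1,1,1

7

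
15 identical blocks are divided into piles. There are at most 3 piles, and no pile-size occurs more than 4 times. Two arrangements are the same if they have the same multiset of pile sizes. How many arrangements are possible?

A partial list (first 12 by largest part):
15
14, 1
13, 2
13, 1, 1
12, 3
12, 2, 1
11, 4
11, 3, 1
11, 2, 2
10, 5
10, 4, 1
10, 3, 2
…and 15 more, for 27 total.

27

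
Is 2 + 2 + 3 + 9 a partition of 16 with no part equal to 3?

The parts sum to 16, and the condition 'no summand equals 3' is violated.

No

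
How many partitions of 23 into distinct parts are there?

104

Enumerating by decreasing first part gives 104 partitions in all.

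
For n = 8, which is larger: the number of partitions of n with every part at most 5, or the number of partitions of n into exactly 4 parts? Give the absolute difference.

Partitions of 8 with every part at most 5: 18.
Partitions of 8 into exactly 4 parts: 5.
|18 − 5| = 13.

13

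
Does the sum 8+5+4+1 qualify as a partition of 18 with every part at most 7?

No

The parts sum to 18, and the condition 'no summand exceeds 7' is violated.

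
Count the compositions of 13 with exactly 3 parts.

66

A composition of 13 into 3 positive parts is chosen by placing 2 dividers among the 12 gaps between 13 units: C(12,2) = 66.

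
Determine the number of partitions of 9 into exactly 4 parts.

6

They are:
1+1+1+6
1+1+2+5
1+1+3+4
1+2+2+4
1+2+3+3
2+2+2+3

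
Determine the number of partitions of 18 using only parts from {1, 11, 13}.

The partitions of 18 that satisfy the conditions:
1 + 1 + 1 + 1 + 1 + 13
1 + 1 + 1 + 1 + 1 + 1 + 1 + 11
1 + 1 + 1 + 1 + 1 + 1 + 1 + 1 + 1 + 1 + 1 + 1 + 1 + 1 + 1 + 1 + 1 + 1

3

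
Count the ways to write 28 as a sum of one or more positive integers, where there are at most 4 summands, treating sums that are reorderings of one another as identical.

249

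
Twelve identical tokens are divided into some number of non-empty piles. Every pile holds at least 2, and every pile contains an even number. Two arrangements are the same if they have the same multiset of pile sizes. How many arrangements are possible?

Listing the qualifying partitions of 12:
12
10, 2
8, 4
8, 2, 2
6, 6
6, 4, 2
6, 2, 2, 2
4, 4, 4
4, 4, 2, 2
4, 2, 2, 2, 2
2, 2, 2, 2, 2, 2
That's 11 in total.

11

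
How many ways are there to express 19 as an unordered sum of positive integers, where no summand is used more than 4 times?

325

Enumerating by decreasing first part gives 325 partitions in all.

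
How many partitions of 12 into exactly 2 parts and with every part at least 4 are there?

3

They are:
8 + 4
7 + 5
6 + 6
Counting gives 3.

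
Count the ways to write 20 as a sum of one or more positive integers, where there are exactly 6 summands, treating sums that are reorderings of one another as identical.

90

Direct enumeration gives 90 partitions.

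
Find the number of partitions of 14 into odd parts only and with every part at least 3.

4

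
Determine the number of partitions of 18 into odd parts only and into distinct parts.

Listing the qualifying partitions of 18:
17,1
15,3
13,5
11,7
9,5,3,1
That's 5 in total.

5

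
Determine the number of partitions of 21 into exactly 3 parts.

37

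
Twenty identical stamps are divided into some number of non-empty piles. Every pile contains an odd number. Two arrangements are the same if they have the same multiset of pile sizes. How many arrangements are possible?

64

A partial list (first 12 by largest part):
19, 1
17, 3
17, 1, 1, 1
15, 5
15, 3, 1, 1
15, 1, 1, 1, 1, 1
13, 7
13, 5, 1, 1
13, 3, 3, 1
13, 3, 1, 1, 1, 1
13, 1, 1, 1, 1, 1, 1, 1
11, 9
…and 52 more, for 64 total.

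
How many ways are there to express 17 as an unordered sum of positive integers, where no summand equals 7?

255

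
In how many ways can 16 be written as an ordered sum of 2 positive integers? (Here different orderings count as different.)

Equivalently, choose which 1 of the 15 gaps become plus signs: C(15,1) = 15.

15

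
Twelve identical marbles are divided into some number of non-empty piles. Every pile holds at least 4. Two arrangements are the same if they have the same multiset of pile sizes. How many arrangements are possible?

They are:
12
8+4
7+5
6+6
4+4+4
That's 5 in total.

5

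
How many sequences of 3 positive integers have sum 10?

36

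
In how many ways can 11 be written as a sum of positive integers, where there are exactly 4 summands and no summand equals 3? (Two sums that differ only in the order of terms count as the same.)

Listing the qualifying partitions of 11:
8+1+1+1
7+2+1+1
6+2+2+1
5+4+1+1
5+2+2+2
4+4+2+1

6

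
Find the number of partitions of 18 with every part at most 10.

Systematic enumeration (by largest part, then next-largest, …) yields 340.

340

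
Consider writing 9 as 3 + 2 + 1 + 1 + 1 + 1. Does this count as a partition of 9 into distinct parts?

The parts sum to 9, and the condition 'all summands are distinct' is violated.

No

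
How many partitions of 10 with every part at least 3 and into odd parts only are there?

The partitions of 10 that satisfy the conditions:
3+7
5+5
Counting gives 2.

2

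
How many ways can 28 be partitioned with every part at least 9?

8

Listing the qualifying partitions of 28:
28
19 + 9
18 + 10
17 + 11
16 + 12
15 + 13
14 + 14
10 + 9 + 9
Counting gives 8.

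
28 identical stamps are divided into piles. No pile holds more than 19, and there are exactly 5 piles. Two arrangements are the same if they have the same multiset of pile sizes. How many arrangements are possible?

Enumerating by decreasing first part gives 279 partitions in all.

279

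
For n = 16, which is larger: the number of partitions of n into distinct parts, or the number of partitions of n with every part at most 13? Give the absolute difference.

195

Partitions of 16 into distinct parts: 32.
Partitions of 16 with every part at most 13: 227.
|32 − 227| = 195.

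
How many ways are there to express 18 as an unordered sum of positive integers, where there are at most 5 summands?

141

Direct enumeration gives 141 partitions.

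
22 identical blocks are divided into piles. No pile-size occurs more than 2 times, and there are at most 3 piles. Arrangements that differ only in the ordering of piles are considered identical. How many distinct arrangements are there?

There are too many to list fully; the first 12 (by largest part) are:
22
21, 1
20, 2
20, 1, 1
19, 3
19, 2, 1
18, 4
18, 3, 1
18, 2, 2
17, 5
17, 4, 1
17, 3, 2
…and 40 more, for 52 total.

52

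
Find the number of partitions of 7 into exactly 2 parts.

3

Listing the qualifying partitions of 7:
1 + 6
2 + 5
3 + 4
That's 3 in total.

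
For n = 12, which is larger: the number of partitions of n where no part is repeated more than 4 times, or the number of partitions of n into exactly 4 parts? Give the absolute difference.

45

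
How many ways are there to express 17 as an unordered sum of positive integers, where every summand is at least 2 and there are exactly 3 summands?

The partitions of 17 that satisfy the conditions:
2+2+13
2+3+12
2+4+11
3+3+11
2+5+10
3+4+10
2+6+9
3+5+9
4+4+9
2+7+8
3+6+8
4+5+8
3+7+7
4+6+7
5+5+7
5+6+6
That's 16 in total.

16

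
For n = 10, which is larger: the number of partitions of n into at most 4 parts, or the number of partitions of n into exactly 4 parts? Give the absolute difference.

14

Partitions of 10 into at most 4 parts: 23.
Partitions of 10 into exactly 4 parts: 9.
|23 − 9| = 14.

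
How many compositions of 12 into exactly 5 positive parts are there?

330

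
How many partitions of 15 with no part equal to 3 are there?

There are 99 such partitions.

99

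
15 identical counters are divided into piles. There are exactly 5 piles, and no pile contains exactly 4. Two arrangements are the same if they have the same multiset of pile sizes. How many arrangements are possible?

The partitions of 15 that satisfy the conditions:
11,1,1,1,1
10,2,1,1,1
9,3,1,1,1
9,2,2,1,1
8,3,2,1,1
8,2,2,2,1
7,5,1,1,1
7,3,3,1,1
7,3,2,2,1
7,2,2,2,2
6,6,1,1,1
6,5,2,1,1
6,3,3,2,1
6,3,2,2,2
5,5,3,1,1
5,5,2,2,1
5,3,3,3,1
5,3,3,2,2
3,3,3,3,3
Counting gives 19.

19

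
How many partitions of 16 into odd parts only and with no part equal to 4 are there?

32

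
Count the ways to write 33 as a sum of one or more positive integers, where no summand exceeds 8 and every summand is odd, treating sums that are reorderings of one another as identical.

Systematic enumeration (by largest part, then next-largest, …) yields 108.

108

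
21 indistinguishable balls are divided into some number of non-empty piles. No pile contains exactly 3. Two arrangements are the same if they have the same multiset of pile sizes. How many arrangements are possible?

407

A full systematic count gives 407.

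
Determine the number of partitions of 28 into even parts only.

There are 135 such partitions.

135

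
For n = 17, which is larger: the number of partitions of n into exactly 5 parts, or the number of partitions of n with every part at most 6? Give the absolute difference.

Partitions of 17 into exactly 5 parts: 47.
Partitions of 17 with every part at most 6: 163.
|47 − 163| = 116.

116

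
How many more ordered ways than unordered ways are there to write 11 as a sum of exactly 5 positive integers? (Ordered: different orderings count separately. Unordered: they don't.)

Compositions: C(10,4) = 210.
Partitions of 11 into exactly 5 parts: 10.
Difference: 210 − 10 = 200.

200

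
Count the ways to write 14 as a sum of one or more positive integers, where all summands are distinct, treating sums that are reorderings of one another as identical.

22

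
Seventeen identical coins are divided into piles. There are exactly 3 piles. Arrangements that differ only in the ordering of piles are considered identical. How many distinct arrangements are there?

24

The partitions of 17 that satisfy the conditions:
15+1+1
14+2+1
13+3+1
13+2+2
12+4+1
12+3+2
11+5+1
11+4+2
11+3+3
10+6+1
10+5+2
10+4+3
9+7+1
9+6+2
9+5+3
9+4+4
8+8+1
8+7+2
8+6+3
8+5+4
7+7+3
7+6+4
7+5+5
6+6+5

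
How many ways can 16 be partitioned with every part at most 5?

101

A full systematic count gives 101.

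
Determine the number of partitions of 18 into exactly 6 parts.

A partial list (first 12 by largest part):
13, 1, 1, 1, 1, 1
12, 2, 1, 1, 1, 1
11, 3, 1, 1, 1, 1
11, 2, 2, 1, 1, 1
10, 4, 1, 1, 1, 1
10, 3, 2, 1, 1, 1
10, 2, 2, 2, 1, 1
9, 5, 1, 1, 1, 1
9, 4, 2, 1, 1, 1
9, 3, 3, 1, 1, 1
9, 3, 2, 2, 1, 1
9, 2, 2, 2, 2, 1
…and 46 more, for 58 total.

58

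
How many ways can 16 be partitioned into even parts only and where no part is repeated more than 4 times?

Listing the qualifying partitions of 16:
16
14 + 2
12 + 4
12 + 2 + 2
10 + 6
10 + 4 + 2
10 + 2 + 2 + 2
8 + 8
8 + 6 + 2
8 + 4 + 4
8 + 4 + 2 + 2
8 + 2 + 2 + 2 + 2
6 + 6 + 4
6 + 6 + 2 + 2
6 + 4 + 4 + 2
6 + 4 + 2 + 2 + 2
4 + 4 + 4 + 4
4 + 4 + 4 + 2 + 2
4 + 4 + 2 + 2 + 2 + 2

19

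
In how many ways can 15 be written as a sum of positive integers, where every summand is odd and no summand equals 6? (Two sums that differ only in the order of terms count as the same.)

27

A partial list (first 12 by largest part):
15
13, 1, 1
11, 3, 1
11, 1, 1, 1, 1
9, 5, 1
9, 3, 3
9, 3, 1, 1, 1
9, 1, 1, 1, 1, 1, 1
7, 7, 1
7, 5, 3
7, 5, 1, 1, 1
7, 3, 3, 1, 1
…and 15 more, for 27 total.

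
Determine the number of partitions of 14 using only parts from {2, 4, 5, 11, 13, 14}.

7

Enumerating:
14
5,5,4
5,5,2,2
4,4,4,2
4,4,2,2,2
4,2,2,2,2,2
2,2,2,2,2,2,2
That's 7 in total.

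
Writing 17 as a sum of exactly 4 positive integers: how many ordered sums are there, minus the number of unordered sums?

521

Ordered (compositions into 4 parts): C(16,3) = 560.
Partitions of 17 into exactly 4 parts: 39.
Difference: 560 − 39 = 521.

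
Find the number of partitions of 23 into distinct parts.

There are 104 such partitions.

104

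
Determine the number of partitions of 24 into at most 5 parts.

Direct enumeration gives 333 partitions.

333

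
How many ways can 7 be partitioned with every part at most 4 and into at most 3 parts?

4

Listing the qualifying partitions of 7:
4, 3
4, 2, 1
3, 3, 1
3, 2, 2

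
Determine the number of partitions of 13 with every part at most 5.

57

A partial list (first 12 by largest part):
5, 5, 3
5, 5, 2, 1
5, 5, 1, 1, 1
5, 4, 4
5, 4, 3, 1
5, 4, 2, 2
5, 4, 2, 1, 1
5, 4, 1, 1, 1, 1
5, 3, 3, 2
5, 3, 3, 1, 1
5, 3, 2, 2, 1
5, 3, 2, 1, 1, 1
…and 45 more, for 57 total.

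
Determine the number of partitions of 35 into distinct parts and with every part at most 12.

118

There are 118 such partitions.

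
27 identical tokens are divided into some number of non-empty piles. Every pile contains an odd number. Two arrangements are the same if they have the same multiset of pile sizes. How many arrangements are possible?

192

Systematic enumeration (by largest part, then next-largest, …) yields 192.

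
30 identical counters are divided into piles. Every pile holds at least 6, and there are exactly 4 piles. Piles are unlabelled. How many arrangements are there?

The partitions of 30 that satisfy the conditions:
6+6+6+12
6+6+7+11
6+6+8+10
6+7+7+10
6+6+9+9
6+7+8+9
7+7+7+9
6+8+8+8
7+7+8+8

9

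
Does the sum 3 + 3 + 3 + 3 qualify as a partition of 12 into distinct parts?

No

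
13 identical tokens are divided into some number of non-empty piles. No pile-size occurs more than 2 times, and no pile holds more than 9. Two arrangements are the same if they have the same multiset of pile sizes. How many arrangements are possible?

There are too many to list fully; the first 12 (by largest part) are:
9+4
9+3+1
9+2+2
9+2+1+1
8+5
8+4+1
8+3+2
8+3+1+1
8+2+2+1
7+6
7+5+1
7+4+2
…and 26 more, for 38 total.

38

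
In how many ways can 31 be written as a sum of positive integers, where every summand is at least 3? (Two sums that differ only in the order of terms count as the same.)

Systematic enumeration (by largest part, then next-largest, …) yields 391.

391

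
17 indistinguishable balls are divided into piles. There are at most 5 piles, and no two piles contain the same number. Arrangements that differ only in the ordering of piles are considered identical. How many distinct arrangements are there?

38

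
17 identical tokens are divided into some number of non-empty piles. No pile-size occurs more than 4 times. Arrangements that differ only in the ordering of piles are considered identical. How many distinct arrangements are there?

205

Counting exhaustively, 205 partitions satisfy the conditions.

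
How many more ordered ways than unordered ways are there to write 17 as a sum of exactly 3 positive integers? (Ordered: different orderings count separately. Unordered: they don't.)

Ordered (compositions into 3 parts): C(16,2) = 120.
Unordered (partitions into 3 parts): 24.
Difference: 120 − 24 = 96.

96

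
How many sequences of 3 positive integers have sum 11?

Place 2 bars in the 10 internal gaps of a row of 11 dots: C(10,2) = 45.

45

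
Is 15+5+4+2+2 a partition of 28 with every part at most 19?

Yes

The parts sum to 28, and the condition 'no summand exceeds 19' holds.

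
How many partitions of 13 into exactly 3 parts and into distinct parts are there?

8

The partitions of 13 that satisfy the conditions:
10 + 2 + 1
9 + 3 + 1
8 + 4 + 1
8 + 3 + 2
7 + 5 + 1
7 + 4 + 2
6 + 5 + 2
6 + 4 + 3
That's 8 in total.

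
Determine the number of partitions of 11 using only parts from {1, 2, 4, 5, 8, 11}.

22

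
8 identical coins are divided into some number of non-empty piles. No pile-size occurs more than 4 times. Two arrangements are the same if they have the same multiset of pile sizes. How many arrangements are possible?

They are:
8
7,1
6,2
6,1,1
5,3
5,2,1
5,1,1,1
4,4
4,3,1
4,2,2
4,2,1,1
4,1,1,1,1
3,3,2
3,3,1,1
3,2,2,1
3,2,1,1,1
2,2,2,2
2,2,2,1,1
2,2,1,1,1,1
That's 19 in total.

19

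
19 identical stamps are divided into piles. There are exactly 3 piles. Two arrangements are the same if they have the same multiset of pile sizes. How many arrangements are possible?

There are too many to list fully; the first 12 (by largest part) are:
17+1+1
16+2+1
15+3+1
15+2+2
14+4+1
14+3+2
13+5+1
13+4+2
13+3+3
12+6+1
12+5+2
12+4+3
…and 18 more, for 30 total.

30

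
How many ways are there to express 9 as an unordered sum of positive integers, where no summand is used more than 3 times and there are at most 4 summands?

18

The partitions of 9 that satisfy the conditions:
9
1 + 8
2 + 7
1 + 1 + 7
3 + 6
1 + 2 + 6
1 + 1 + 1 + 6
4 + 5
1 + 3 + 5
2 + 2 + 5
1 + 1 + 2 + 5
1 + 4 + 4
2 + 3 + 4
1 + 1 + 3 + 4
1 + 2 + 2 + 4
3 + 3 + 3
1 + 2 + 3 + 3
2 + 2 + 2 + 3
Counting gives 18.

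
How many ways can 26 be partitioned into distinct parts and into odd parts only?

Listing the qualifying partitions of 26:
25+1
23+3
21+5
19+7
17+9
17+5+3+1
15+11
15+7+3+1
13+9+3+1
13+7+5+1
11+9+5+1
11+7+5+3
That's 12 in total.

12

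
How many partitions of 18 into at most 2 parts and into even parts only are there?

5

They are:
18
16,2
14,4
12,6
10,8
That's 5 in total.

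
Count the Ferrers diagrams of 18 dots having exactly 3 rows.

There are too many to list fully; the first 12 (by largest part) are:
1+1+16
1+2+15
1+3+14
2+2+14
1+4+13
2+3+13
1+5+12
2+4+12
3+3+12
1+6+11
2+5+11
3+4+11
…and 15 more, for 27 total.

27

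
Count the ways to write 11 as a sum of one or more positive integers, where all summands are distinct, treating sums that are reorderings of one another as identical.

12

Enumerating:
11
10 + 1
9 + 2
8 + 3
8 + 2 + 1
7 + 4
7 + 3 + 1
6 + 5
6 + 4 + 1
6 + 3 + 2
5 + 4 + 2
5 + 3 + 2 + 1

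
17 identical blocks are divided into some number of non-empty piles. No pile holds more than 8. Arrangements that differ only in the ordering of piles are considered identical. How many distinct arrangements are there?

230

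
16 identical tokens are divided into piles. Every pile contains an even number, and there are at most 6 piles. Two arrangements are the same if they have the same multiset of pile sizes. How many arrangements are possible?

20

Enumerating:
16
14 + 2
12 + 4
12 + 2 + 2
10 + 6
10 + 4 + 2
10 + 2 + 2 + 2
8 + 8
8 + 6 + 2
8 + 4 + 4
8 + 4 + 2 + 2
8 + 2 + 2 + 2 + 2
6 + 6 + 4
6 + 6 + 2 + 2
6 + 4 + 4 + 2
6 + 4 + 2 + 2 + 2
6 + 2 + 2 + 2 + 2 + 2
4 + 4 + 4 + 4
4 + 4 + 4 + 2 + 2
4 + 4 + 2 + 2 + 2 + 2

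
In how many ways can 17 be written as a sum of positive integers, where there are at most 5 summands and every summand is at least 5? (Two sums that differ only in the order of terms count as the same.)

7

Listing the qualifying partitions of 17:
17
12, 5
11, 6
10, 7
9, 8
7, 5, 5
6, 6, 5
That's 7 in total.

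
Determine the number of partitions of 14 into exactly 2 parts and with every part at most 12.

6

They are:
12,2
11,3
10,4
9,5
8,6
7,7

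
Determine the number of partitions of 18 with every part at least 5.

9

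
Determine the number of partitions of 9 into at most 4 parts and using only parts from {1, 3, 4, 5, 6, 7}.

Listing the qualifying partitions of 9:
7 + 1 + 1
6 + 3
6 + 1 + 1 + 1
5 + 4
5 + 3 + 1
4 + 4 + 1
4 + 3 + 1 + 1
3 + 3 + 3
Counting gives 8.

8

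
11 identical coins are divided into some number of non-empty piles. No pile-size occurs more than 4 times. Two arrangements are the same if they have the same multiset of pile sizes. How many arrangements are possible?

44

There are too many to list fully; the first 12 (by largest part) are:
11
10 + 1
9 + 2
9 + 1 + 1
8 + 3
8 + 2 + 1
8 + 1 + 1 + 1
7 + 4
7 + 3 + 1
7 + 2 + 2
7 + 2 + 1 + 1
7 + 1 + 1 + 1 + 1
…and 32 more, for 44 total.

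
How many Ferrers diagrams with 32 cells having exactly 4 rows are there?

Direct enumeration gives 249 partitions.

249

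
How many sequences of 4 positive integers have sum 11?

120

A composition of 11 into 4 positive parts is chosen by placing 3 dividers among the 10 gaps between 11 units: C(10,3) = 120.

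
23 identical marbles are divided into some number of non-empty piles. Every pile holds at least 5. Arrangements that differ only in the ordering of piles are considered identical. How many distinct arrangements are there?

21

Enumerating:
23
18,5
17,6
16,7
15,8
14,9
13,10
13,5,5
12,11
12,6,5
11,7,5
11,6,6
10,8,5
10,7,6
9,9,5
9,8,6
9,7,7
8,8,7
8,5,5,5
7,6,5,5
6,6,6,5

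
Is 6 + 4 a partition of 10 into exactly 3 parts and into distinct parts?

No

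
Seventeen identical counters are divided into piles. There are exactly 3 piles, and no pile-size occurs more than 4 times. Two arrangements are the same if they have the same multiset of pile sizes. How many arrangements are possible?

24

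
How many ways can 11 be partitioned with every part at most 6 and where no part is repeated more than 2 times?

17

Enumerating:
6 + 5
6 + 4 + 1
6 + 3 + 2
6 + 3 + 1 + 1
6 + 2 + 2 + 1
5 + 5 + 1
5 + 4 + 2
5 + 4 + 1 + 1
5 + 3 + 3
5 + 3 + 2 + 1
5 + 2 + 2 + 1 + 1
4 + 4 + 3
4 + 4 + 2 + 1
4 + 3 + 3 + 1
4 + 3 + 2 + 2
4 + 3 + 2 + 1 + 1
3 + 3 + 2 + 2 + 1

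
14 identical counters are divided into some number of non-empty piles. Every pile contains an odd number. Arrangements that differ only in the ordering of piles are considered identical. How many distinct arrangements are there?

The partitions of 14 that satisfy the conditions:
13, 1
11, 3
11, 1, 1, 1
9, 5
9, 3, 1, 1
9, 1, 1, 1, 1, 1
7, 7
7, 5, 1, 1
7, 3, 3, 1
7, 3, 1, 1, 1, 1
7, 1, 1, 1, 1, 1, 1, 1
5, 5, 3, 1
5, 5, 1, 1, 1, 1
5, 3, 3, 3
5, 3, 3, 1, 1, 1
5, 3, 1, 1, 1, 1, 1, 1
5, 1, 1, 1, 1, 1, 1, 1, 1, 1
3, 3, 3, 3, 1, 1
3, 3, 3, 1, 1, 1, 1, 1
3, 3, 1, 1, 1, 1, 1, 1, 1, 1
3, 1, 1, 1, 1, 1, 1, 1, 1, 1, 1, 1
1, 1, 1, 1, 1, 1, 1, 1, 1, 1, 1, 1, 1, 1
That's 22 in total.

22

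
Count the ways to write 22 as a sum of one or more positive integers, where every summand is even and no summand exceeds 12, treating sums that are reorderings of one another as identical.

44

A partial list (first 12 by largest part):
12, 10
12, 8, 2
12, 6, 4
12, 6, 2, 2
12, 4, 4, 2
12, 4, 2, 2, 2
12, 2, 2, 2, 2, 2
10, 10, 2
10, 8, 4
10, 8, 2, 2
10, 6, 6
10, 6, 4, 2
…and 32 more, for 44 total.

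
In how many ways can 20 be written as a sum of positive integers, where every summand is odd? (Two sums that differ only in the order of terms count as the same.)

There are too many to list fully; the first 12 (by largest part) are:
19, 1
17, 3
17, 1, 1, 1
15, 5
15, 3, 1, 1
15, 1, 1, 1, 1, 1
13, 7
13, 5, 1, 1
13, 3, 3, 1
13, 3, 1, 1, 1, 1
13, 1, 1, 1, 1, 1, 1, 1
11, 9
…and 52 more, for 64 total.

64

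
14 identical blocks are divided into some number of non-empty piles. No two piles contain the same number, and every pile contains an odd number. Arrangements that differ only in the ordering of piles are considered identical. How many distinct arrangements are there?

3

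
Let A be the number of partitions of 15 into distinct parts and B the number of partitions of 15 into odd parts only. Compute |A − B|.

0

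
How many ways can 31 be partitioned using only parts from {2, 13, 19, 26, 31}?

3

Listing the qualifying partitions of 31:
31
19+2+2+2+2+2+2
13+2+2+2+2+2+2+2+2+2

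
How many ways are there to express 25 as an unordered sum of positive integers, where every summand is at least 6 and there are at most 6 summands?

17

Enumerating:
25
19 + 6
18 + 7
17 + 8
16 + 9
15 + 10
14 + 11
13 + 12
13 + 6 + 6
12 + 7 + 6
11 + 8 + 6
11 + 7 + 7
10 + 9 + 6
10 + 8 + 7
9 + 9 + 7
9 + 8 + 8
7 + 6 + 6 + 6
That's 17 in total.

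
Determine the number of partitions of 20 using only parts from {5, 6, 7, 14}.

3

The partitions of 20 that satisfy the conditions:
6+14
6+7+7
5+5+5+5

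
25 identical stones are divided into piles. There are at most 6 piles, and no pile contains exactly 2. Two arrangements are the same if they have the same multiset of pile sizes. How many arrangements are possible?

There are 321 such partitions.

321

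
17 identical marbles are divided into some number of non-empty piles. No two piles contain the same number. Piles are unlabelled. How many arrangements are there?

A partial list (first 12 by largest part):
17
16,1
15,2
14,3
14,2,1
13,4
13,3,1
12,5
12,4,1
12,3,2
11,6
11,5,1
…and 26 more, for 38 total.

38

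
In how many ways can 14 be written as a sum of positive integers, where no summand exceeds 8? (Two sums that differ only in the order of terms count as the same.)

116

Systematic enumeration (by largest part, then next-largest, …) yields 116.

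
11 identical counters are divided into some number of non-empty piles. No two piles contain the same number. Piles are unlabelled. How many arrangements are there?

12

Listing the qualifying partitions of 11:
11
10 + 1
9 + 2
8 + 3
8 + 2 + 1
7 + 4
7 + 3 + 1
6 + 5
6 + 4 + 1
6 + 3 + 2
5 + 4 + 2
5 + 3 + 2 + 1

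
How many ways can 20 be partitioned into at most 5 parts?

Direct enumeration gives 192 partitions.

192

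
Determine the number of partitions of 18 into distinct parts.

46

There are too many to list fully; the first 12 (by largest part) are:
18
1 + 17
2 + 16
3 + 15
1 + 2 + 15
4 + 14
1 + 3 + 14
5 + 13
1 + 4 + 13
2 + 3 + 13
6 + 12
1 + 5 + 12
…and 34 more, for 46 total.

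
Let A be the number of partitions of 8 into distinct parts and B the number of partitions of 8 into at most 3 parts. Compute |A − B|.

4

Partitions of 8 into distinct parts: 6.
Partitions of 8 into at most 3 parts: 10.
|6 − 10| = 4.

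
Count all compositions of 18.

131072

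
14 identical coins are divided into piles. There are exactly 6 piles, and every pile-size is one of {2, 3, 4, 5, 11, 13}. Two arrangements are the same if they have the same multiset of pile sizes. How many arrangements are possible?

2

The partitions of 14 that satisfy the conditions:
4, 2, 2, 2, 2, 2
3, 3, 2, 2, 2, 2
Counting gives 2.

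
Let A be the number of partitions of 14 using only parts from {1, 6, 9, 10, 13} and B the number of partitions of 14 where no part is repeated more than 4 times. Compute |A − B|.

94

Partitions of 14 using only parts from {1, 6, 9, 10, 13}: 6.
Partitions of 14 where no part is repeated more than 4 times: 100.
|6 − 100| = 94.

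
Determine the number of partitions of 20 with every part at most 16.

Direct enumeration gives 620 partitions.

620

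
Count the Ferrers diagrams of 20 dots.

Systematic enumeration (by largest part, then next-largest, …) yields 627.

627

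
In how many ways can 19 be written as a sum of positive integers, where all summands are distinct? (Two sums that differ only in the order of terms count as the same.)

54

There are too many to list fully; the first 12 (by largest part) are:
19
18,1
17,2
16,3
16,2,1
15,4
15,3,1
14,5
14,4,1
14,3,2
13,6
13,5,1
…and 42 more, for 54 total.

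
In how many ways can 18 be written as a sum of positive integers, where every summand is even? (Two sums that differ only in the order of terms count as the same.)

30

A partial list (first 12 by largest part):
18
16,2
14,4
14,2,2
12,6
12,4,2
12,2,2,2
10,8
10,6,2
10,4,4
10,4,2,2
10,2,2,2,2
…and 18 more, for 30 total.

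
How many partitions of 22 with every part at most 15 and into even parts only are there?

There are too many to list fully; the first 12 (by largest part) are:
14+8
14+6+2
14+4+4
14+4+2+2
14+2+2+2+2
12+10
12+8+2
12+6+4
12+6+2+2
12+4+4+2
12+4+2+2+2
12+2+2+2+2+2
…and 37 more, for 49 total.

49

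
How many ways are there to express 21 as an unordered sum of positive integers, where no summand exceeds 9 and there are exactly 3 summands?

They are:
9 + 9 + 3
9 + 8 + 4
9 + 7 + 5
9 + 6 + 6
8 + 8 + 5
8 + 7 + 6
7 + 7 + 7
Counting gives 7.

7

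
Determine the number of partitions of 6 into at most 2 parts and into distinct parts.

Enumerating:
6
5,1
4,2

3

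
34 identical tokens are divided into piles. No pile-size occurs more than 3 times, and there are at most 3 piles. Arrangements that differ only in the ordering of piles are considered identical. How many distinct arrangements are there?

Enumerating by decreasing first part gives 114 partitions in all.

114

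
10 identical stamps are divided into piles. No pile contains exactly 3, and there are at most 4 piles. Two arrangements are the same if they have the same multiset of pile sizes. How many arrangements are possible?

The partitions of 10 that satisfy the conditions:
10
9, 1
8, 2
8, 1, 1
7, 2, 1
7, 1, 1, 1
6, 4
6, 2, 2
6, 2, 1, 1
5, 5
5, 4, 1
5, 2, 2, 1
4, 4, 2
4, 4, 1, 1
4, 2, 2, 2

15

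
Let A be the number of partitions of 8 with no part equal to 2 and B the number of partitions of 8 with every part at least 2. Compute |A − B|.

4

Partitions of 8 with no part equal to 2: 11.
Partitions of 8 with every part at least 2: 7.
|11 − 7| = 4.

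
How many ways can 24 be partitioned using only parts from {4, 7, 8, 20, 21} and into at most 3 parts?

2

Enumerating:
20,4
8,8,8
That's 2 in total.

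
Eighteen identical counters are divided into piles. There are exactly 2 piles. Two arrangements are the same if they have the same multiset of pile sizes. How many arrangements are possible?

9

Listing the qualifying partitions of 18:
17, 1
16, 2
15, 3
14, 4
13, 5
12, 6
11, 7
10, 8
9, 9
That's 9 in total.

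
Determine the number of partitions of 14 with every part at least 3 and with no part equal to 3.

Listing the qualifying partitions of 14:
14
4, 10
5, 9
6, 8
7, 7
4, 4, 6
4, 5, 5

7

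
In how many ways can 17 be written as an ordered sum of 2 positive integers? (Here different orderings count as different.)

16

Equivalently, choose which 1 of the 16 gaps become plus signs: C(16,1) = 16.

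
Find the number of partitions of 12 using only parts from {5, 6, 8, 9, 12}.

2

The partitions of 12 that satisfy the conditions:
12
6,6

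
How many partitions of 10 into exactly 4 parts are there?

Listing the qualifying partitions of 10:
7+1+1+1
6+2+1+1
5+3+1+1
5+2+2+1
4+4+1+1
4+3+2+1
4+2+2+2
3+3+3+1
3+3+2+2

9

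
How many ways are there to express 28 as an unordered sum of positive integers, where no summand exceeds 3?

Systematic enumeration (by largest part, then next-largest, …) yields 80.

80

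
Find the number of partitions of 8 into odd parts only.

6

They are:
1+7
3+5
1+1+1+5
1+1+3+3
1+1+1+1+1+3
1+1+1+1+1+1+1+1
Counting gives 6.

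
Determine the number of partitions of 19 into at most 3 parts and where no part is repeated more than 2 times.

A partial list (first 12 by largest part):
19
18, 1
17, 2
17, 1, 1
16, 3
16, 2, 1
15, 4
15, 3, 1
15, 2, 2
14, 5
14, 4, 1
14, 3, 2
…and 28 more, for 40 total.

40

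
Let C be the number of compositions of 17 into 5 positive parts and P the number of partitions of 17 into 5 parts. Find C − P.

1773

Ordered (compositions into 5 parts): C(16,4) = 1820.
Partitions of 17 into exactly 5 parts: 47.
Difference: 1820 − 47 = 1773.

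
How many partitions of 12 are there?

77

There are 77 such partitions.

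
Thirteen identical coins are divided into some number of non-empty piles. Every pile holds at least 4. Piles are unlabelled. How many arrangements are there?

5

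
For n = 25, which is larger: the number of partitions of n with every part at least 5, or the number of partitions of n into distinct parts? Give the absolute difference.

112

Partitions of 25 with every part at least 5: 30.
Partitions of 25 into distinct parts: 142.
|30 − 142| = 112.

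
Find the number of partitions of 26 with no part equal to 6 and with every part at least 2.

341

There are 341 such partitions.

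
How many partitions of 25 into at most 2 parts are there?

13

The partitions of 25 that satisfy the conditions:
25
24+1
23+2
22+3
21+4
20+5
19+6
18+7
17+8
16+9
15+10
14+11
13+12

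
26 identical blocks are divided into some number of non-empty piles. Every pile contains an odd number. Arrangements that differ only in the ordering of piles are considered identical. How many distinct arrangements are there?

165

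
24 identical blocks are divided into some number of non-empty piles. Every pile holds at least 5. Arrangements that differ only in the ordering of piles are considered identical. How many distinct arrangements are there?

A partial list (first 12 by largest part):
24
19+5
18+6
17+7
16+8
15+9
14+10
14+5+5
13+11
13+6+5
12+12
12+7+5
…and 14 more, for 26 total.

26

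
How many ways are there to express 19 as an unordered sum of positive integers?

Direct enumeration gives 490 partitions.

490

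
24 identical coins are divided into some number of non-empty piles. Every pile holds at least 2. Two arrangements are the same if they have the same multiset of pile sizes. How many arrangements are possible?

320

A full systematic count gives 320.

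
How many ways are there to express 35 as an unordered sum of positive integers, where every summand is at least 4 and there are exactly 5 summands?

Enumerating by decreasing first part gives 84 partitions in all.

84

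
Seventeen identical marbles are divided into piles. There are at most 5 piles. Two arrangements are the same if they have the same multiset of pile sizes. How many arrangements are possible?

119

Counting exhaustively, 119 partitions satisfy the conditions.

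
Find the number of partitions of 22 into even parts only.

A partial list (first 12 by largest part):
22
2 + 20
4 + 18
2 + 2 + 18
6 + 16
2 + 4 + 16
2 + 2 + 2 + 16
8 + 14
2 + 6 + 14
4 + 4 + 14
2 + 2 + 4 + 14
2 + 2 + 2 + 2 + 14
…and 44 more, for 56 total.

56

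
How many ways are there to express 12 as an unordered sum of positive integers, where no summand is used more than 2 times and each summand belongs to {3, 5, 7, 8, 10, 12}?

Enumerating:
12
5, 7
That's 2 in total.

2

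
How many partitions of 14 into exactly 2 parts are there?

The partitions of 14 that satisfy the conditions:
1,13
2,12
3,11
4,10
5,9
6,8
7,7
That's 7 in total.

7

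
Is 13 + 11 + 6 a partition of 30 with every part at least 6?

Yes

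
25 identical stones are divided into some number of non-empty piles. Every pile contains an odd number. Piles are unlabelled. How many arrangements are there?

Counting exhaustively, 142 partitions satisfy the conditions.

142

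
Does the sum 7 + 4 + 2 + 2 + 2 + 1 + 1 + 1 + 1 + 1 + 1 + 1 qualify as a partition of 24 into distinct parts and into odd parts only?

No

The parts sum to 24, and the condition 'all summands are distinct' is violated.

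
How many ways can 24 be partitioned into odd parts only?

There are 122 such partitions.

122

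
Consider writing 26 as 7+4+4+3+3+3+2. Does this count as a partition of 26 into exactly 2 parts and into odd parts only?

No

The parts sum to 26, and the condition 'there are exactly 2 summands' is violated.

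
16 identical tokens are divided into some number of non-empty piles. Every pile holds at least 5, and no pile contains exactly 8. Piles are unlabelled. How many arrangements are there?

They are:
16
11, 5
10, 6
9, 7
6, 5, 5
That's 5 in total.

5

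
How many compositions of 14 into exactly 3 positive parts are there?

78

By stars and bars with positive parts, the count is C(13,2) = 78.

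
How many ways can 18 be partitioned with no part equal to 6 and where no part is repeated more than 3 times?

Systematic enumeration (by largest part, then next-largest, …) yields 158.

158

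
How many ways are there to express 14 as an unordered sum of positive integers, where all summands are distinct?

The partitions of 14 that satisfy the conditions:
14
13, 1
12, 2
11, 3
11, 2, 1
10, 4
10, 3, 1
9, 5
9, 4, 1
9, 3, 2
8, 6
8, 5, 1
8, 4, 2
8, 3, 2, 1
7, 6, 1
7, 5, 2
7, 4, 3
7, 4, 2, 1
6, 5, 3
6, 5, 2, 1
6, 4, 3, 1
5, 4, 3, 2
Counting gives 22.

22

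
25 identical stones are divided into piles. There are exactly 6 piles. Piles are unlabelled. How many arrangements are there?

There are 235 such partitions.

235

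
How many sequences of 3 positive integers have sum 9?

28

By stars and bars with positive parts, the count is C(8,2) = 28.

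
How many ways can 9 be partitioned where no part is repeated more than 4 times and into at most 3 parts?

Enumerating:
9
1,8
2,7
1,1,7
3,6
1,2,6
4,5
1,3,5
2,2,5
1,4,4
2,3,4
3,3,3

12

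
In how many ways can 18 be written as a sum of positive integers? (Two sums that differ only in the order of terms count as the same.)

385

Direct enumeration gives 385 partitions.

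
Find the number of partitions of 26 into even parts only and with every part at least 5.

They are:
26
20,6
18,8
16,10
14,12
14,6,6
12,8,6
10,10,6
10,8,8
8,6,6,6
That's 10 in total.

10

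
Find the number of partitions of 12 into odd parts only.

They are:
11+1
9+3
9+1+1+1
7+5
7+3+1+1
7+1+1+1+1+1
5+5+1+1
5+3+3+1
5+3+1+1+1+1
5+1+1+1+1+1+1+1
3+3+3+3
3+3+3+1+1+1
3+3+1+1+1+1+1+1
3+1+1+1+1+1+1+1+1+1
1+1+1+1+1+1+1+1+1+1+1+1

15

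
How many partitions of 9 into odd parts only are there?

8

They are:
9
7+1+1
5+3+1
5+1+1+1+1
3+3+3
3+3+1+1+1
3+1+1+1+1+1+1
1+1+1+1+1+1+1+1+1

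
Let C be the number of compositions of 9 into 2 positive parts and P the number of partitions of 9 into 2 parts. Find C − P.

4

Ordered (compositions into 2 parts): C(8,1) = 8.
Partitions of 9 into exactly 2 parts: 4.
Difference: 8 − 4 = 4.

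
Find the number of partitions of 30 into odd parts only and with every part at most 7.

Counting exhaustively, 86 partitions satisfy the conditions.

86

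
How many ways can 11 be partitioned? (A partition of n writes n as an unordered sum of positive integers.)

A partial list (first 12 by largest part):
11
10,1
9,2
9,1,1
8,3
8,2,1
8,1,1,1
7,4
7,3,1
7,2,2
7,2,1,1
7,1,1,1,1
…and 44 more, for 56 total.

56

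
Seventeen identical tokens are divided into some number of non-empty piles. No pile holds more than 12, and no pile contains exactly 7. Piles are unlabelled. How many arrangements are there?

243

Systematic enumeration (by largest part, then next-largest, …) yields 243.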